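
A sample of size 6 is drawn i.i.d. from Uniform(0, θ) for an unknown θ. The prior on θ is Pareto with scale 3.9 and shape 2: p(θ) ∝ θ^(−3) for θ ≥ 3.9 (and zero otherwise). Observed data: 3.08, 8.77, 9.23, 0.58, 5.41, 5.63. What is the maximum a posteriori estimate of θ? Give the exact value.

θ̂_MAP = 9.23

The Uniform(0, θ) likelihood is θ^(−n) for θ ≥ max(xᵢ), zero otherwise. Here max(xᵢ) = 9.23.
Posterior ∝ θ^(−3) · θ^(−6) = θ^(−9) on θ ≥ max(3.9, 9.23) = 9.23.
This density is strictly decreasing in θ, so the posterior mode lies at the lower boundary of the support.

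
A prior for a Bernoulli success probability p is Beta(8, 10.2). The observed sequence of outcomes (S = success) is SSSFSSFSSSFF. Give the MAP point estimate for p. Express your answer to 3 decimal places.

Prior: Beta(8, 10.2).
Data: 8 successes in 12 trials (from the sequence). The binomial likelihood contributes p^8(1−p)^4, so the posterior is Beta(8+8, 10.2+4) = Beta(16, 14.2).
For Beta(a, b) with a, b > 1 the mode is (a−1)/(a+b−2) = 15/28.2 ≈ 0.532.

p̂_MAP = 0.532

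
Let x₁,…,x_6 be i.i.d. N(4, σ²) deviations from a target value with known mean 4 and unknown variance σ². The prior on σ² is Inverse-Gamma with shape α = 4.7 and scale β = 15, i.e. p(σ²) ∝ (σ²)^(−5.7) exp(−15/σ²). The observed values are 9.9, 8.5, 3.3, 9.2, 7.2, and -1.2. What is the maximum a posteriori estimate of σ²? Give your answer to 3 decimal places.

σ̂²_MAP = 8.613

Sum of squared deviations about the known mean: SS = (9.9−4)² + (8.5−4)² + (3.3−4)² + (9.2−4)² + (7.2−4)² + (-1.2−4)² = 119.87.
The Normal likelihood contributes (σ²)^(−n/2) exp(−SS/(2σ²)), so the posterior is Inverse-Gamma(α + n/2, β + SS/2) = Inverse-Gamma(7.7, 74.935).
The mode of Inverse-Gamma(a, b) is b/(a+1) = 74.935/8.7 ≈ 8.613.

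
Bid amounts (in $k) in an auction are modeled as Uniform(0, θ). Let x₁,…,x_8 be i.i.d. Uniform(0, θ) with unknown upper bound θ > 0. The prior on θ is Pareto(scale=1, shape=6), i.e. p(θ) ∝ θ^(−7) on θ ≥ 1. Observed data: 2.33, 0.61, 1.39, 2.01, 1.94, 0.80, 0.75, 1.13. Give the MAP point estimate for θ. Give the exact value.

The Uniform(0, θ) likelihood is θ^(−n) for θ ≥ max(xᵢ), zero otherwise. Here max(xᵢ) = 2.33.
Posterior ∝ θ^(−7) · θ^(−8) = θ^(−15) on θ ≥ max(1, 2.33) = 2.33.
This density is strictly decreasing in θ, so the posterior mode lies at the lower boundary of the support.

θ̂_MAP = 2.33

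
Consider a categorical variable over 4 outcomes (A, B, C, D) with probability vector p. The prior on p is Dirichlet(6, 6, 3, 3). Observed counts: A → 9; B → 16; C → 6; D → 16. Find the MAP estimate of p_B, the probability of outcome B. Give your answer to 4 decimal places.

MAP estimate of p_B = 0.3443

The posterior is Dirichlet(αᵢ + nᵢ) = Dirichlet(15, 22, 9, 19).
For a Dirichlet(a₁,…,a_K) with all aᵢ > 1, the mode has j-th component (aⱼ − 1)/(Σaᵢ − K).
Here Σaᵢ = 65 and K = 4, so p_B = (22 − 1)/(65 − 4) = 21/61 ≈ 0.3443.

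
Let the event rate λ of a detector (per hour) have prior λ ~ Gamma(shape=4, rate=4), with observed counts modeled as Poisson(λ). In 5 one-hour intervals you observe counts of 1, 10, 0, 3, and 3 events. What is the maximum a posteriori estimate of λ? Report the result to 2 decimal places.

Σxᵢ = 1+10+0+3+3 = 17, with n = 5.
Posterior ∝ λ^3e^(−4λ) · λ^17e^(−5λ) = λ^20e^(−9λ), i.e. Gamma(shape=21, rate=9).
The mode of a Gamma(a, b) with a ≥ 1 (shape–rate) is (a−1)/b = 20/9 ≈ 2.22.

λ̂_MAP = 2.22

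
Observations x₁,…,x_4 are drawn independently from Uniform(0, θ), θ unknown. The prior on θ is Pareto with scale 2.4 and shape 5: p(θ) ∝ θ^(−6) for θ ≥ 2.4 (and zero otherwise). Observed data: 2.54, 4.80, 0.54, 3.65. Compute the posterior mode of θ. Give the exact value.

The Uniform(0, θ) likelihood is θ^(−n) for θ ≥ max(xᵢ), zero otherwise. Here max(xᵢ) = 4.80.
Posterior ∝ θ^(−6) · θ^(−4) = θ^(−10) on θ ≥ max(2.4, 4.80) = 4.80.
This density is strictly decreasing in θ, so the posterior mode lies at the lower boundary of the support.

θ̂_MAP = 4.80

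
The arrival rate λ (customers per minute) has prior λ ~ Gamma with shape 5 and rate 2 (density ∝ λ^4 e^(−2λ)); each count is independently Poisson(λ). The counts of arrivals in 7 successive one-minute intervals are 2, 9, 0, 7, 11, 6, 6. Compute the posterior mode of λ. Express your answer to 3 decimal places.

λ̂_MAP = 5.000

Σxᵢ = 2+9+0+7+11+6+6 = 41, with n = 7.
Posterior ∝ λ^4e^(−2λ) · λ^41e^(−7λ) = λ^45e^(−9λ), i.e. Gamma(shape=46, rate=9).
The mode of a Gamma(a, b) with a ≥ 1 (shape–rate) is (a−1)/b = 45/9 ≈ 5.000.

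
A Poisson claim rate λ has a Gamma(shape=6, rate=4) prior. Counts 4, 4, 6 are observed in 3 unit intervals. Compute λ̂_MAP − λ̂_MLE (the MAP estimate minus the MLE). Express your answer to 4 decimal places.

Σxᵢ = 14. Posterior is Gamma(20, 7); MAP = (20−1)/7 = 19/7 ≈ 2.71429.
MLE = x̄ = 14/3 ≈ 4.66667.
Difference = 19/7 − 14/3 = -41/21 ≈ -1.9524.

MAP − MLE = -1.9524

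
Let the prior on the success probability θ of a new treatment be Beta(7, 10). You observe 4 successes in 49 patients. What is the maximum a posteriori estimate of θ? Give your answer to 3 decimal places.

Prior: Beta(7, 10).
Data: 4 successes in 49 trials. The binomial likelihood contributes θ^4(1−θ)^45, so the posterior is Beta(7+4, 10+45) = Beta(11, 55).
For Beta(a, b) with a, b > 1 the mode is (a−1)/(a+b−2) = 10/64 ≈ 0.156.

θ̂_MAP = 0.156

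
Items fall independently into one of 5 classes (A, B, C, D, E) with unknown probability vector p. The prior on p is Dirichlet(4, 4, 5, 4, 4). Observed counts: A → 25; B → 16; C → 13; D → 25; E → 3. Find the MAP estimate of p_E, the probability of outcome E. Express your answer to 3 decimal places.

The posterior is Dirichlet(αᵢ + nᵢ) = Dirichlet(29, 20, 18, 29, 7).
For a Dirichlet(a₁,…,a_K) with all aᵢ > 1, the mode has j-th component (aⱼ − 1)/(Σaᵢ − K).
Here Σaᵢ = 103 and K = 5, so p_E = (7 − 1)/(103 − 5) = 6/98 ≈ 0.061.

MAP estimate of p_E = 0.061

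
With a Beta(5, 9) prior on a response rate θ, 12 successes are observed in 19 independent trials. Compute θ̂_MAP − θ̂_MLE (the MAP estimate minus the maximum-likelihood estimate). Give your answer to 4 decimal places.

MAP − MLE = -0.1154

Posterior is Beta(17, 16); MAP = (17−1)/(33−2) = 16/31 ≈ 0.51613.
MLE ignores the prior: θ̂_MLE = k/n = 12/19 ≈ 0.63158.
Difference = 16/31 − 12/19 = -68/589 ≈ -0.1154.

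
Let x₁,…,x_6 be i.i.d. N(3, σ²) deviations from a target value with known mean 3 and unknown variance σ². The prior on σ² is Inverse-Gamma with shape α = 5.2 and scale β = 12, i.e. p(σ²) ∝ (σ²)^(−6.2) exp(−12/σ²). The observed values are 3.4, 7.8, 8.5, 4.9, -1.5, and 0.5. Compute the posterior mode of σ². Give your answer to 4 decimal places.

Sum of squared deviations about the known mean: SS = (3.4−3)² + (7.8−3)² + (8.5−3)² + (4.9−3)² + (-1.5−3)² + (0.5−3)² = 83.56.
The Normal likelihood contributes (σ²)^(−n/2) exp(−SS/(2σ²)), so the posterior is Inverse-Gamma(α + n/2, β + SS/2) = Inverse-Gamma(8.2, 53.78).
The mode of Inverse-Gamma(a, b) is b/(a+1) = 53.78/9.2 ≈ 5.8457.

σ̂²_MAP = 5.8457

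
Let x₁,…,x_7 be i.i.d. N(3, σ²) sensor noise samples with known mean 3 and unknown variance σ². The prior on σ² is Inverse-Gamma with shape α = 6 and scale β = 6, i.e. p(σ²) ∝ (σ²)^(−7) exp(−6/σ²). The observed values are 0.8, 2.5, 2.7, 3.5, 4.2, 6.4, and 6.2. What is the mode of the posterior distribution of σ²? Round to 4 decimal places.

σ̂²_MAP = 1.9367

Sum of squared deviations about the known mean: SS = (0.8−3)² + (2.5−3)² + (2.7−3)² + (3.5−3)² + (4.2−3)² + (6.4−3)² + (6.2−3)² = 28.67.
The Normal likelihood contributes (σ²)^(−n/2) exp(−SS/(2σ²)), so the posterior is Inverse-Gamma(α + n/2, β + SS/2) = Inverse-Gamma(9.5, 20.335).
The mode of Inverse-Gamma(a, b) is b/(a+1) = 20.335/10.5 ≈ 1.9367.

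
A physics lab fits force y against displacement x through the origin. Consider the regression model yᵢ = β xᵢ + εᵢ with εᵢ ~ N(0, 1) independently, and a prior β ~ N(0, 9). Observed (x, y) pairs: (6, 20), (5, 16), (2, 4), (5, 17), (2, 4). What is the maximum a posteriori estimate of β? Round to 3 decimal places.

log p(β | y) = −Σ(yᵢ − βxᵢ)²/(2·1) − β²/(2·9) + const.
Setting the derivative to zero: Σxᵢ(yᵢ − βxᵢ)/1 − β/9 = 0, so β = Σxᵢyᵢ / (Σxᵢ² + σ²/τ²).
Σxᵢyᵢ = 6·20 + 5·16 + 2·4 + 5·17 + 2·4 = 301; Σxᵢ² = 94; σ²/τ² = 1/9.
β̂_MAP = 301 / (94 + 1/9) = 301/(847/9) = 387/121 ≈ 3.198.

β̂_MAP = 3.198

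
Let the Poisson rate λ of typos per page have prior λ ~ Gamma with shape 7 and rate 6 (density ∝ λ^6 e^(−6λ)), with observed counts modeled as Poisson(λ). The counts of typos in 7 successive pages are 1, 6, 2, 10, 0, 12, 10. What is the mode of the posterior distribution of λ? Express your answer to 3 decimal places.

λ̂_MAP = 3.615

Σxᵢ = 1+6+2+10+0+12+10 = 41, with n = 7.
Posterior ∝ λ^6e^(−6λ) · λ^41e^(−7λ) = λ^47e^(−13λ), i.e. Gamma(shape=48, rate=13).
The mode of a Gamma(a, b) with a ≥ 1 (shape–rate) is (a−1)/b = 47/13 ≈ 3.615.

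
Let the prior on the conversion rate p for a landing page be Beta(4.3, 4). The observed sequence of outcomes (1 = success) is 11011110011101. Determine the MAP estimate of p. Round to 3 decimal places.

p̂_MAP = 0.655

Prior: Beta(4.3, 4).
Data: 10 successes in 14 trials (from the sequence). The binomial likelihood contributes p^10(1−p)^4, so the posterior is Beta(4.3+10, 4+4) = Beta(14.3, 8).
For Beta(a, b) with a, b > 1 the mode is (a−1)/(a+b−2) = 13.3/20.3 ≈ 0.655.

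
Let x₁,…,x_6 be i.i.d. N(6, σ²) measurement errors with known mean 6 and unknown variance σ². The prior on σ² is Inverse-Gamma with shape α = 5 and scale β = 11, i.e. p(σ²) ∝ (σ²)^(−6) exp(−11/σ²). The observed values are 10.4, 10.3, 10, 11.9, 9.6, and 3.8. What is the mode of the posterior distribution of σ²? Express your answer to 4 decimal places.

Sum of squared deviations about the known mean: SS = (10.4−6)² + (10.3−6)² + (10−6)² + (11.9−6)² + (9.6−6)² + (3.8−6)² = 106.46.
The Normal likelihood contributes (σ²)^(−n/2) exp(−SS/(2σ²)), so the posterior is Inverse-Gamma(α + n/2, β + SS/2) = Inverse-Gamma(8, 64.23).
The mode of Inverse-Gamma(a, b) is b/(a+1) = 64.23/9 ≈ 7.1367.

σ̂²_MAP = 7.1367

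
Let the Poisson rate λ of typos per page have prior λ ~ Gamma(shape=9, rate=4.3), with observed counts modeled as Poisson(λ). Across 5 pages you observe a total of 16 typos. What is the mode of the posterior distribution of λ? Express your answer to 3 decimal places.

Σxᵢ = 16, n = 5.
Posterior ∝ λ^8e^(−4.3λ) · λ^16e^(−5λ) = λ^24e^(−9.3λ), i.e. Gamma(shape=25, rate=9.3).
The mode of a Gamma(a, b) with a ≥ 1 (shape–rate) is (a−1)/b = 24/9.3 ≈ 2.581.

λ̂_MAP = 2.581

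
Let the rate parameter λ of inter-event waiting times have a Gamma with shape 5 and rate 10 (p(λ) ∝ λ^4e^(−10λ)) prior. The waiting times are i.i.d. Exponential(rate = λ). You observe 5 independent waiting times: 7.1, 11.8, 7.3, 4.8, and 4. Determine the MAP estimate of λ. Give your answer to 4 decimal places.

The Exponential(rate=λ) likelihood is ∝ λ^n e^(−λΣtᵢ). Here n = 5 and Σtᵢ = 7.1 + 11.8 + 7.3 + 4.8 + 4 = 35.
Posterior ∝ λ^4e^(−10λ) · λ^5e^(−35λ) = λ^9e^(−45λ), i.e. Gamma(10, 45).
Mode = (a−1)/b = 9/45 ≈ 0.2000.

λ̂_MAP = 0.2000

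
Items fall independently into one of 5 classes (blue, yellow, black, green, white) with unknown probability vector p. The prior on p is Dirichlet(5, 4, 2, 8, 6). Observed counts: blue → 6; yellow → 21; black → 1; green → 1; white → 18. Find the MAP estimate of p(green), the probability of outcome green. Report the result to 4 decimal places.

The posterior is Dirichlet(αᵢ + nᵢ) = Dirichlet(11, 25, 3, 9, 24).
For a Dirichlet(a₁,…,a_K) with all aᵢ > 1, the mode has j-th component (aⱼ − 1)/(Σaᵢ − K).
Here Σaᵢ = 72 and K = 5, so p(green) = (9 − 1)/(72 − 5) = 8/67 ≈ 0.1194.

MAP estimate of p(green) = 0.1194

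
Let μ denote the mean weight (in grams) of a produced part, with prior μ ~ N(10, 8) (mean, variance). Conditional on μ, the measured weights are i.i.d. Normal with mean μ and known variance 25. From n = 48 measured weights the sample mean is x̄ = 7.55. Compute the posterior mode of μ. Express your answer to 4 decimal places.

n = 48, x̄ = 7.55.
For a Normal prior and Normal likelihood with known variance, the posterior is Normal; its mode equals its mean, the precision-weighted average.
Prior precision 1/σ₀² = 1/8 = 0.125; data precision n/σ² = 48/25 = 1.92.
μ̂ = (0.125·10 + 1.92·7.55) / (0.125 + 1.92) = 15.746/2.045 = 15746/2045 ≈ 7.6998.

μ̂_MAP = 7.6998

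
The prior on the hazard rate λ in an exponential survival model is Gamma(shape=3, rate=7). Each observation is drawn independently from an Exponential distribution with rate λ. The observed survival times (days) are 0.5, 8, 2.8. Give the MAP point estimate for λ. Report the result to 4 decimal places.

The Exponential(rate=λ) likelihood is ∝ λ^n e^(−λΣtᵢ). Here n = 3 and Σtᵢ = 0.5 + 8 + 2.8 = 11.3.
Posterior ∝ λ^2e^(−7λ) · λ^3e^(−11.3λ) = λ^5e^(−18.3λ), i.e. Gamma(6, 18.3).
Mode = (a−1)/b = 5/18.3 ≈ 0.2732.

λ̂_MAP = 0.2732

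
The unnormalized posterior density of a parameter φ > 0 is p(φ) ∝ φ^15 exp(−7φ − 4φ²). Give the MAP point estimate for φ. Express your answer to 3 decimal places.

φ̂_MAP = 1.000

ℓ'(φ) = 15/φ − 7 − 8φ. Setting this to zero and multiplying by φ: 8φ² + 7φ − 15 = 0.
φ = (−7 + √(7² + 4·8·15)) / (2·8) = (−7 + √529) / 16 = (−7 + 23)/16 = 1.
ℓ''(φ) = −15/φ² − 8 < 0, confirming a maximum.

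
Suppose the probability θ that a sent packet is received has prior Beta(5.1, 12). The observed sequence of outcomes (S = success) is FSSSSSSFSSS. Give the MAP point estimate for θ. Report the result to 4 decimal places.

Prior: Beta(5.1, 12).
Data: 9 successes in 11 trials (from the sequence). The binomial likelihood contributes θ^9(1−θ)^2, so the posterior is Beta(5.1+9, 12+2) = Beta(14.1, 14).
For Beta(a, b) with a, b > 1 the mode is (a−1)/(a+b−2) = 13.1/26.1 ≈ 0.5019.

θ̂_MAP = 0.5019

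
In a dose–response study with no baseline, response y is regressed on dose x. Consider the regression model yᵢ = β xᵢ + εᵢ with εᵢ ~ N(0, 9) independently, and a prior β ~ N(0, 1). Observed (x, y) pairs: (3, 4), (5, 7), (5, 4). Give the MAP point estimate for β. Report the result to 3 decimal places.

β̂_MAP = 0.985

log p(β | y) = −Σ(yᵢ − βxᵢ)²/(2·9) − β²/(2·1) + const.
Setting the derivative to zero: Σxᵢ(yᵢ − βxᵢ)/9 − β/1 = 0, so β = Σxᵢyᵢ / (Σxᵢ² + σ²/τ²).
Σxᵢyᵢ = 3·4 + 5·7 + 5·4 = 67; Σxᵢ² = 59; σ²/τ² = 9.
β̂_MAP = 67 / (59 + 9) = 67/68 ≈ 0.985.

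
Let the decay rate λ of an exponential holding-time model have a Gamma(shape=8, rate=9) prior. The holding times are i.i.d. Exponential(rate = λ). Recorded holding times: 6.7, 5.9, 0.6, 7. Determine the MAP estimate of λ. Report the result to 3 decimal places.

The Exponential(rate=λ) likelihood is ∝ λ^n e^(−λΣtᵢ). Here n = 4 and Σtᵢ = 6.7 + 5.9 + 0.6 + 7 = 20.2.
Posterior ∝ λ^7e^(−9λ) · λ^4e^(−20.2λ) = λ^11e^(−29.2λ), i.e. Gamma(12, 29.2).
Mode = (a−1)/b = 11/29.2 ≈ 0.377.

λ̂_MAP = 0.377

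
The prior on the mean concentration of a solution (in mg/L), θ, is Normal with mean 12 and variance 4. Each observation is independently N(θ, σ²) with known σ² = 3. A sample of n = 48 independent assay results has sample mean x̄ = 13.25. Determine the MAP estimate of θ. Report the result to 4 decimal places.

n = 48, x̄ = 13.25.
For a Normal prior and Normal likelihood with known variance, the posterior is Normal; its mode equals its mean, the precision-weighted average.
Prior precision 1/σ₀² = 1/4 = 0.25; data precision n/σ² = 48/3 = 16.
θ̂ = (0.25·12 + 16·13.25) / (0.25 + 16) = 215/16.25 = 172/13 ≈ 13.2308.

θ̂_MAP = 13.2308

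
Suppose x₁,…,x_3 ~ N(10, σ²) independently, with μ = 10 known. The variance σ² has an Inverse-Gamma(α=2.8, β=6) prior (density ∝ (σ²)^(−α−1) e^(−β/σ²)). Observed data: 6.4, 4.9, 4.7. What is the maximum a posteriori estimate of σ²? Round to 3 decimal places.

σ̂²_MAP = 7.458

Sum of squared deviations about the known mean: SS = (6.4−10)² + (4.9−10)² + (4.7−10)² = 67.06.
The Normal likelihood contributes (σ²)^(−n/2) exp(−SS/(2σ²)), so the posterior is Inverse-Gamma(α + n/2, β + SS/2) = Inverse-Gamma(4.3, 39.53).
The mode of Inverse-Gamma(a, b) is b/(a+1) = 39.53/5.3 ≈ 7.458.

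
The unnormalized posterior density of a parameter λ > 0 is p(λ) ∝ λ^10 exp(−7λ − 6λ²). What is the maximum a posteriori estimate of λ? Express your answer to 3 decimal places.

ℓ'(λ) = 10/λ − 7 − 12λ. Setting this to zero and multiplying by λ: 12λ² + 7λ − 10 = 0.
λ = (−7 + √(7² + 4·12·10)) / (2·12) = (−7 + √529) / 24 = (−7 + 23)/24 = 2/3.
ℓ''(λ) = −10/λ² − 12 < 0, confirming a maximum.

λ̂_MAP = 0.667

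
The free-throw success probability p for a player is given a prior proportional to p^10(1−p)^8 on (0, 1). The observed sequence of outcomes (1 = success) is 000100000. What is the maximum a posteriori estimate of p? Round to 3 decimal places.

The prior density ∝ p^10(1−p)^8 is the kernel of Beta(11, 9).
Data: 1 success in 9 trials (from the sequence). The binomial likelihood contributes p(1−p)^8, so the posterior is Beta(11+1, 9+8) = Beta(12, 17).
For Beta(a, b) with a, b > 1 the mode is (a−1)/(a+b−2) = 11/27 ≈ 0.407.

p̂_MAP = 0.407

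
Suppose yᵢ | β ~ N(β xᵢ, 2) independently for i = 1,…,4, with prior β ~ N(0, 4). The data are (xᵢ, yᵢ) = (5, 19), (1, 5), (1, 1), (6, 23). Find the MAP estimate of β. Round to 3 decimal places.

log p(β | y) = −Σ(yᵢ − βxᵢ)²/(2·2) − β²/(2·4) + const.
Setting the derivative to zero: Σxᵢ(yᵢ − βxᵢ)/2 − β/4 = 0, so β = Σxᵢyᵢ / (Σxᵢ² + σ²/τ²).
Σxᵢyᵢ = 5·19 + 1·5 + 1·1 + 6·23 = 239; Σxᵢ² = 63; σ²/τ² = 0.5.
β̂_MAP = 239 / (63 + 0.5) = 239/63.5 ≈ 3.764.

β̂_MAP = 3.764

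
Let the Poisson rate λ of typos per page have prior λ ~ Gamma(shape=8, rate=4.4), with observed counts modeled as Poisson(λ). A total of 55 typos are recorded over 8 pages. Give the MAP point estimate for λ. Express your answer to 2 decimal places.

Σxᵢ = 55, n = 8.
Posterior ∝ λ^7e^(−4.4λ) · λ^55e^(−8λ) = λ^62e^(−12.4λ), i.e. Gamma(shape=63, rate=12.4).
The mode of a Gamma(a, b) with a ≥ 1 (shape–rate) is (a−1)/b = 62/12.4 ≈ 5.00.

λ̂_MAP = 5.00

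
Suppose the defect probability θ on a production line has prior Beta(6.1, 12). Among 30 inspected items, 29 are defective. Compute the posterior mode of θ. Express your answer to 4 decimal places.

θ̂_MAP = 0.7397

Prior: Beta(6.1, 12).
Data: 29 successes in 30 trials. The binomial likelihood contributes θ^29(1−θ)^1, so the posterior is Beta(6.1+29, 12+1) = Beta(35.1, 13).
For Beta(a, b) with a, b > 1 the mode is (a−1)/(a+b−2) = 34.1/46.1 ≈ 0.7397.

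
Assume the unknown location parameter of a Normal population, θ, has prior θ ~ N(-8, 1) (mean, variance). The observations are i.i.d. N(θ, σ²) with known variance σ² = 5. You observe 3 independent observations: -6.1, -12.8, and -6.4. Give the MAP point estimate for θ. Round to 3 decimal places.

n = 3; x̄ = ((-6.1) + (-12.8) + (-6.4))/3 = -25.3/3 = -253/30 ≈ -8.4333.
For a Normal prior and Normal likelihood with known variance, the posterior is Normal; its mode equals its mean, the precision-weighted average.
Prior precision 1/σ₀² = 1/1 = 1; data precision n/σ² = 3/5 = 0.6.
θ̂ = (1·(-8) + 0.6·(-253/30)) / (1 + 0.6) = (-13.06)/1.6 = -8.1625 ≈ -8.163.

θ̂_MAP = -8.163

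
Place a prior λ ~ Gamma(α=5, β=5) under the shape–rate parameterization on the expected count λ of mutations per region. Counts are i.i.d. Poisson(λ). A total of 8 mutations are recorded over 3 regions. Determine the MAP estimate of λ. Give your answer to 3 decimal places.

Σxᵢ = 8, n = 3.
Posterior ∝ λ^4e^(−5λ) · λ^8e^(−3λ) = λ^12e^(−8λ), i.e. Gamma(shape=13, rate=8).
The mode of a Gamma(a, b) with a ≥ 1 (shape–rate) is (a−1)/b = 12/8 ≈ 1.500.

λ̂_MAP = 1.500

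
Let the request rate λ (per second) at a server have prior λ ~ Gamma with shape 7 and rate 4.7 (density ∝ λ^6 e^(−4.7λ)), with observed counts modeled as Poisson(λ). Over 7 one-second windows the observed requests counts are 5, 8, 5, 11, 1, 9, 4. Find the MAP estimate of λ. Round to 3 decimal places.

λ̂_MAP = 4.188

Σxᵢ = 5+8+5+11+1+9+4 = 43, with n = 7.
Posterior ∝ λ^6e^(−4.7λ) · λ^43e^(−7λ) = λ^49e^(−11.7λ), i.e. Gamma(shape=50, rate=11.7).
The mode of a Gamma(a, b) with a ≥ 1 (shape–rate) is (a−1)/b = 49/11.7 ≈ 4.188.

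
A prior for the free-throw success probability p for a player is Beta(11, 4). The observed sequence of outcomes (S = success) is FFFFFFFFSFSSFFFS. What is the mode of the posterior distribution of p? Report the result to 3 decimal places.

Prior: Beta(11, 4).
Data: 4 successes in 16 trials (from the sequence). The binomial likelihood contributes p^4(1−p)^12, so the posterior is Beta(11+4, 4+12) = Beta(15, 16).
For Beta(a, b) with a, b > 1 the mode is (a−1)/(a+b−2) = 14/29 ≈ 0.483.

p̂_MAP = 0.483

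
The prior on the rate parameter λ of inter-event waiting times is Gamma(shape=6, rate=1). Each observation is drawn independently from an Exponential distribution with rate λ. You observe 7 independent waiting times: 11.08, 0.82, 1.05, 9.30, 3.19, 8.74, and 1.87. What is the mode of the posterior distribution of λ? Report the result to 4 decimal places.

λ̂_MAP = 0.3239

The Exponential(rate=λ) likelihood is ∝ λ^n e^(−λΣtᵢ). Here n = 7 and Σtᵢ = 11.08 + 0.82 + 1.05 + 9.30 + 3.19 + 8.74 + 1.87 = 36.05.
Posterior ∝ λ^5e^(−1λ) · λ^7e^(−36.05λ) = λ^12e^(−37.05λ), i.e. Gamma(13, 37.05).
Mode = (a−1)/b = 12/37.05 ≈ 0.3239.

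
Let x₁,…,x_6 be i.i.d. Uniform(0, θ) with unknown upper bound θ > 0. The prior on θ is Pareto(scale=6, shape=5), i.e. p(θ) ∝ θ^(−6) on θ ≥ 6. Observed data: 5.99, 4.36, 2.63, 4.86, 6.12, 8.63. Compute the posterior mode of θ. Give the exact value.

The Uniform(0, θ) likelihood is θ^(−n) for θ ≥ max(xᵢ), zero otherwise. Here max(xᵢ) = 8.63.
Posterior ∝ θ^(−6) · θ^(−6) = θ^(−12) on θ ≥ max(6, 8.63) = 8.63.
This density is strictly decreasing in θ, so the posterior mode lies at the lower boundary of the support.

θ̂_MAP = 8.63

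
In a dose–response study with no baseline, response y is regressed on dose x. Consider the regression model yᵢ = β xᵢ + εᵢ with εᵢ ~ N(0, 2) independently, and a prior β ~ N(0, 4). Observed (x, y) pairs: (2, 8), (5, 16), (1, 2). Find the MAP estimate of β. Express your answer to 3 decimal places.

log p(β | y) = −Σ(yᵢ − βxᵢ)²/(2·2) − β²/(2·4) + const.
Setting the derivative to zero: Σxᵢ(yᵢ − βxᵢ)/2 − β/4 = 0, so β = Σxᵢyᵢ / (Σxᵢ² + σ²/τ²).
Σxᵢyᵢ = 2·8 + 5·16 + 1·2 = 98; Σxᵢ² = 30; σ²/τ² = 0.5.
β̂_MAP = 98 / (30 + 0.5) = 98/30.5 ≈ 3.213.

β̂_MAP = 3.213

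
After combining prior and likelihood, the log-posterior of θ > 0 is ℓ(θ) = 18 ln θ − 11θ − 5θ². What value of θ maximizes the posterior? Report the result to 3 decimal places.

θ̂_MAP = 0.900

ℓ'(θ) = 18/θ − 11 − 10θ. Setting this to zero and multiplying by θ: 10θ² + 11θ − 18 = 0.
θ = (−11 + √(11² + 4·10·18)) / (2·10) = (−11 + √841) / 20 = (−11 + 29)/20 = 9/10.
ℓ''(θ) = −18/θ² − 10 < 0, confirming a maximum.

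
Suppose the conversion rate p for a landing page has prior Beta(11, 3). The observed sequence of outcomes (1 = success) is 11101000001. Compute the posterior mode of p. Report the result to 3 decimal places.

p̂_MAP = 0.652

Prior: Beta(11, 3).
Data: 5 successes in 11 trials (from the sequence). The binomial likelihood contributes p^5(1−p)^6, so the posterior is Beta(11+5, 3+6) = Beta(16, 9).
For Beta(a, b) with a, b > 1 the mode is (a−1)/(a+b−2) = 15/23 ≈ 0.652.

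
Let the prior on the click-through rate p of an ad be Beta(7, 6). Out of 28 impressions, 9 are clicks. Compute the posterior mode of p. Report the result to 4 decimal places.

Prior: Beta(7, 6).
Data: 9 successes in 28 trials. The binomial likelihood contributes p^9(1−p)^19, so the posterior is Beta(7+9, 6+19) = Beta(16, 25).
For Beta(a, b) with a, b > 1 the mode is (a−1)/(a+b−2) = 15/39 ≈ 0.3846.

p̂_MAP = 0.3846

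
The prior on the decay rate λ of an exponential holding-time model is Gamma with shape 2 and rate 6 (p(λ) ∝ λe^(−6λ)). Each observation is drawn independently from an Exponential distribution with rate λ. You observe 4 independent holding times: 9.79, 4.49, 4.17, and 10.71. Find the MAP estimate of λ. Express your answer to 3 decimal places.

The Exponential(rate=λ) likelihood is ∝ λ^n e^(−λΣtᵢ). Here n = 4 and Σtᵢ = 9.79 + 4.49 + 4.17 + 10.71 = 29.16.
Posterior ∝ λe^(−6λ) · λ^4e^(−29.16λ) = λ^5e^(−35.16λ), i.e. Gamma(6, 35.16).
Mode = (a−1)/b = 5/35.16 ≈ 0.142.

λ̂_MAP = 0.142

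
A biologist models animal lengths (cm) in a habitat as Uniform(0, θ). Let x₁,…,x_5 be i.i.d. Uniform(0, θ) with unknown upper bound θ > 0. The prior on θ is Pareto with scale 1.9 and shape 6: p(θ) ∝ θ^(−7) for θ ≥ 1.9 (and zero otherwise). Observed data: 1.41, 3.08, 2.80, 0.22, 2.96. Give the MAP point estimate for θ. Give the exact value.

θ̂_MAP = 3.08

The Uniform(0, θ) likelihood is θ^(−n) for θ ≥ max(xᵢ), zero otherwise. Here max(xᵢ) = 3.08.
Posterior ∝ θ^(−7) · θ^(−5) = θ^(−12) on θ ≥ max(1.9, 3.08) = 3.08.
This density is strictly decreasing in θ, so the posterior mode lies at the lower boundary of the support.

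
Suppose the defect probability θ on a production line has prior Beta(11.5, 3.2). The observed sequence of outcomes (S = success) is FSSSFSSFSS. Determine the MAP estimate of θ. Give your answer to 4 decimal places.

θ̂_MAP = 0.7709

Prior: Beta(11.5, 3.2).
Data: 7 successes in 10 trials (from the sequence). The binomial likelihood contributes θ^7(1−θ)^3, so the posterior is Beta(11.5+7, 3.2+3) = Beta(18.5, 6.2).
For Beta(a, b) with a, b > 1 the mode is (a−1)/(a+b−2) = 17.5/22.7 ≈ 0.7709.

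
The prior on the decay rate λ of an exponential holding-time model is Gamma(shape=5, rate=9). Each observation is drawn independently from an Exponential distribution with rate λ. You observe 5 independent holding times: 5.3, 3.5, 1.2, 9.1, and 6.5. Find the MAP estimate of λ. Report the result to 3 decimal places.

λ̂_MAP = 0.260

The Exponential(rate=λ) likelihood is ∝ λ^n e^(−λΣtᵢ). Here n = 5 and Σtᵢ = 5.3 + 3.5 + 1.2 + 9.1 + 6.5 = 25.6.
Posterior ∝ λ^4e^(−9λ) · λ^5e^(−25.6λ) = λ^9e^(−34.6λ), i.e. Gamma(10, 34.6).
Mode = (a−1)/b = 9/34.6 ≈ 0.260.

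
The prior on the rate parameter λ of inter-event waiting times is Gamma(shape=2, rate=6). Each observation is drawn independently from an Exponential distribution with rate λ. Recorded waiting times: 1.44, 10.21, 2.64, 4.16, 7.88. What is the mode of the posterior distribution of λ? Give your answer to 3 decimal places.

The Exponential(rate=λ) likelihood is ∝ λ^n e^(−λΣtᵢ). Here n = 5 and Σtᵢ = 1.44 + 10.21 + 2.64 + 4.16 + 7.88 = 26.33.
Posterior ∝ λe^(−6λ) · λ^5e^(−26.33λ) = λ^6e^(−32.33λ), i.e. Gamma(7, 32.33).
Mode = (a−1)/b = 6/32.33 ≈ 0.186.

λ̂_MAP = 0.186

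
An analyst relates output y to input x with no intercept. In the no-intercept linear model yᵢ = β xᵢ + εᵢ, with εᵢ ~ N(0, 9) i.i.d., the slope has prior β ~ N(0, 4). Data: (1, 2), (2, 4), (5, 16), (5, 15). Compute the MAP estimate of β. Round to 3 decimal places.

β̂_MAP = 2.882

log p(β | y) = −Σ(yᵢ − βxᵢ)²/(2·9) − β²/(2·4) + const.
Setting the derivative to zero: Σxᵢ(yᵢ − βxᵢ)/9 − β/4 = 0, so β = Σxᵢyᵢ / (Σxᵢ² + σ²/τ²).
Σxᵢyᵢ = 1·2 + 2·4 + 5·16 + 5·15 = 165; Σxᵢ² = 55; σ²/τ² = 2.25.
β̂_MAP = 165 / (55 + 2.25) = 165/57.25 ≈ 2.882.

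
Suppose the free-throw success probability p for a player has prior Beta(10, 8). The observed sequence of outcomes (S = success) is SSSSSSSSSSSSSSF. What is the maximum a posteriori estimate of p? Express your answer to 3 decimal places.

p̂_MAP = 0.742

Prior: Beta(10, 8).
Data: 14 successes in 15 trials (from the sequence). The binomial likelihood contributes p^14(1−p)^1, so the posterior is Beta(10+14, 8+1) = Beta(24, 9).
For Beta(a, b) with a, b > 1 the mode is (a−1)/(a+b−2) = 23/31 ≈ 0.742.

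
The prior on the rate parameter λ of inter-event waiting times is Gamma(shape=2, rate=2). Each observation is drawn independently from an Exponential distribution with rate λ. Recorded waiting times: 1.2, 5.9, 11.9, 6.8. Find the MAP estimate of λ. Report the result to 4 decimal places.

The Exponential(rate=λ) likelihood is ∝ λ^n e^(−λΣtᵢ). Here n = 4 and Σtᵢ = 1.2 + 5.9 + 11.9 + 6.8 = 25.8.
Posterior ∝ λe^(−2λ) · λ^4e^(−25.8λ) = λ^5e^(−27.8λ), i.e. Gamma(6, 27.8).
Mode = (a−1)/b = 5/27.8 ≈ 0.1799.

λ̂_MAP = 0.1799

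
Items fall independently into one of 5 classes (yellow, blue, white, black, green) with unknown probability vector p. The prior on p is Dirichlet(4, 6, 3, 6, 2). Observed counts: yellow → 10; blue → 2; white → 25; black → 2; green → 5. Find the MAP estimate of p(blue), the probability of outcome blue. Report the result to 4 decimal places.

MAP estimate of p(blue) = 0.1167

The posterior is Dirichlet(αᵢ + nᵢ) = Dirichlet(14, 8, 28, 8, 7).
For a Dirichlet(a₁,…,a_K) with all aᵢ > 1, the mode has j-th component (aⱼ − 1)/(Σaᵢ − K).
Here Σaᵢ = 65 and K = 5, so p(blue) = (8 − 1)/(65 − 5) = 7/60 ≈ 0.1167.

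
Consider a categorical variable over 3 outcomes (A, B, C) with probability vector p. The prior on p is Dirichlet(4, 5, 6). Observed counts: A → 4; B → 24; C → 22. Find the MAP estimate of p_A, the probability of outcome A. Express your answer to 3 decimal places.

The posterior is Dirichlet(αᵢ + nᵢ) = Dirichlet(8, 29, 28).
For a Dirichlet(a₁,…,a_K) with all aᵢ > 1, the mode has j-th component (aⱼ − 1)/(Σaᵢ − K).
Here Σaᵢ = 65 and K = 3, so p_A = (8 − 1)/(65 − 3) = 7/62 ≈ 0.113.

MAP estimate of p_A = 0.113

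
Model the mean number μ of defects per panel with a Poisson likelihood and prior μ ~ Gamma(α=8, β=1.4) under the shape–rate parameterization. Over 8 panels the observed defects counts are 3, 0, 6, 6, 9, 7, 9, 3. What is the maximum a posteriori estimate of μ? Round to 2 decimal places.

Σxᵢ = 3+0+6+6+9+7+9+3 = 43, with n = 8.
Posterior ∝ μ^7e^(−1.4μ) · μ^43e^(−8μ) = μ^50e^(−9.4μ), i.e. Gamma(shape=51, rate=9.4).
The mode of a Gamma(a, b) with a ≥ 1 (shape–rate) is (a−1)/b = 50/9.4 ≈ 5.32.

μ̂_MAP = 5.32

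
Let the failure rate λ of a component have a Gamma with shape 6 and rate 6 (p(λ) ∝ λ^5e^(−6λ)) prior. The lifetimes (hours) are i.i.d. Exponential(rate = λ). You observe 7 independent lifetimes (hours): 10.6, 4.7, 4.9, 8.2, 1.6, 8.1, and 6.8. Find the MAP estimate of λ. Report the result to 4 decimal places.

The Exponential(rate=λ) likelihood is ∝ λ^n e^(−λΣtᵢ). Here n = 7 and Σtᵢ = 10.6 + 4.7 + 4.9 + 8.2 + 1.6 + 8.1 + 6.8 = 44.9.
Posterior ∝ λ^5e^(−6λ) · λ^7e^(−44.9λ) = λ^12e^(−50.9λ), i.e. Gamma(13, 50.9).
Mode = (a−1)/b = 12/50.9 ≈ 0.2358.

λ̂_MAP = 0.2358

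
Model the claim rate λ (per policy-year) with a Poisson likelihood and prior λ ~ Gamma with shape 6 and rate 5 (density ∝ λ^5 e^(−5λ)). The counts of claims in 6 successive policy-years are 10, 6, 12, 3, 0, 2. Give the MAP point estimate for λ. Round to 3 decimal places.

λ̂_MAP = 3.455

Σxᵢ = 10+6+12+3+0+2 = 33, with n = 6.
Posterior ∝ λ^5e^(−5λ) · λ^33e^(−6λ) = λ^38e^(−11λ), i.e. Gamma(shape=39, rate=11).
The mode of a Gamma(a, b) with a ≥ 1 (shape–rate) is (a−1)/b = 38/11 ≈ 3.455.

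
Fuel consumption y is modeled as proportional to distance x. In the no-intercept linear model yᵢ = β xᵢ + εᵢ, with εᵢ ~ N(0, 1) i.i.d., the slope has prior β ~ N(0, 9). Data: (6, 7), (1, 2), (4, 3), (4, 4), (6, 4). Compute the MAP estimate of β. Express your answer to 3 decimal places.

β̂_MAP = 0.913

log p(β | y) = −Σ(yᵢ − βxᵢ)²/(2·1) − β²/(2·9) + const.
Setting the derivative to zero: Σxᵢ(yᵢ − βxᵢ)/1 − β/9 = 0, so β = Σxᵢyᵢ / (Σxᵢ² + σ²/τ²).
Σxᵢyᵢ = 6·7 + 1·2 + 4·3 + 4·4 + 6·4 = 96; Σxᵢ² = 105; σ²/τ² = 1/9.
β̂_MAP = 96 / (105 + 1/9) = 96/(946/9) = 432/473 ≈ 0.913.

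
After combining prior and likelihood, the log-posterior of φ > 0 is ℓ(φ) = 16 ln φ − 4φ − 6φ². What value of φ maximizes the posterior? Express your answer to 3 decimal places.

ℓ'(φ) = 16/φ − 4 − 12φ. Setting this to zero and multiplying by φ: 12φ² + 4φ − 16 = 0.
φ = (−4 + √(4² + 4·12·16)) / (2·12) = (−4 + √784) / 24 = (−4 + 28)/24 = 1.
ℓ''(φ) = −16/φ² − 12 < 0, confirming a maximum.

φ̂_MAP = 1.000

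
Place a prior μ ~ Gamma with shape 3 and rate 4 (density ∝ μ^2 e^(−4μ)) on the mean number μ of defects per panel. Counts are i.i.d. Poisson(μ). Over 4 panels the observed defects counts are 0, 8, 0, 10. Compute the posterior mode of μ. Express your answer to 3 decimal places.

Σxᵢ = 0+8+0+10 = 18, with n = 4.
Posterior ∝ μ^2e^(−4μ) · μ^18e^(−4μ) = μ^20e^(−8μ), i.e. Gamma(shape=21, rate=8).
The mode of a Gamma(a, b) with a ≥ 1 (shape–rate) is (a−1)/b = 20/8 ≈ 2.500.

μ̂_MAP = 2.500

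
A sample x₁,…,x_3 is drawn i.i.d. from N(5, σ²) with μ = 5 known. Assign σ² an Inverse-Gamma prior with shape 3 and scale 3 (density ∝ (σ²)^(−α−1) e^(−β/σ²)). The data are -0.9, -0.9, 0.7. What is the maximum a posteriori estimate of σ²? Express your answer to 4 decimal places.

Sum of squared deviations about the known mean: SS = (-0.9−5)² + (-0.9−5)² + (0.7−5)² = 88.11.
The Normal likelihood contributes (σ²)^(−n/2) exp(−SS/(2σ²)), so the posterior is Inverse-Gamma(α + n/2, β + SS/2) = Inverse-Gamma(4.5, 47.055).
The mode of Inverse-Gamma(a, b) is b/(a+1) = 47.055/5.5 ≈ 8.5555.

σ̂²_MAP = 8.5555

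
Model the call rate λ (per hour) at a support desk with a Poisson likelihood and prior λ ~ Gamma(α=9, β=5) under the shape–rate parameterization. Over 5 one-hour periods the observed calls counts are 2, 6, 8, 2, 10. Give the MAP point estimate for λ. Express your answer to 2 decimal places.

Σxᵢ = 2+6+8+2+10 = 28, with n = 5.
Posterior ∝ λ^8e^(−5λ) · λ^28e^(−5λ) = λ^36e^(−10λ), i.e. Gamma(shape=37, rate=10).
The mode of a Gamma(a, b) with a ≥ 1 (shape–rate) is (a−1)/b = 36/10 ≈ 3.60.

λ̂_MAP = 3.60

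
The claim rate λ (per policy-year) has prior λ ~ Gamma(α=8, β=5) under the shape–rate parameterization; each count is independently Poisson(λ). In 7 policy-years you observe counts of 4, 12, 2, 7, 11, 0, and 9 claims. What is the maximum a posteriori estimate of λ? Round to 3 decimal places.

λ̂_MAP = 4.333

Σxᵢ = 4+12+2+7+11+0+9 = 45, with n = 7.
Posterior ∝ λ^7e^(−5λ) · λ^45e^(−7λ) = λ^52e^(−12λ), i.e. Gamma(shape=53, rate=12).
The mode of a Gamma(a, b) with a ≥ 1 (shape–rate) is (a−1)/b = 52/12 ≈ 4.333.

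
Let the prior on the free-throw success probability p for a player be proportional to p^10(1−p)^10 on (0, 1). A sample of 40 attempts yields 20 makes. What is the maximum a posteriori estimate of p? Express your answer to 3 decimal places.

The prior density ∝ p^10(1−p)^10 is the kernel of Beta(11, 11).
Data: 20 successes in 40 trials. The binomial likelihood contributes p^20(1−p)^20, so the posterior is Beta(11+20, 11+20) = Beta(31, 31).
For Beta(a, b) with a, b > 1 the mode is (a−1)/(a+b−2) = 30/60 ≈ 0.500.

p̂_MAP = 0.500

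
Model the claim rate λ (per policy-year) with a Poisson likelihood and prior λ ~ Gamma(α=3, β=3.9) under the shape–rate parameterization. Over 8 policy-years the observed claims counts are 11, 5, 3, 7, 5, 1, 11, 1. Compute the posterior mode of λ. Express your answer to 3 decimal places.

Σxᵢ = 11+5+3+7+5+1+11+1 = 44, with n = 8.
Posterior ∝ λ^2e^(−3.9λ) · λ^44e^(−8λ) = λ^46e^(−11.9λ), i.e. Gamma(shape=47, rate=11.9).
The mode of a Gamma(a, b) with a ≥ 1 (shape–rate) is (a−1)/b = 46/11.9 ≈ 3.866.

λ̂_MAP = 3.866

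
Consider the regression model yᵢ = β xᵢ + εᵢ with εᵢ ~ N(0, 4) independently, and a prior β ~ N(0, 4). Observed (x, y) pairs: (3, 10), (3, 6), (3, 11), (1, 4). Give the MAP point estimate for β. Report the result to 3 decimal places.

log p(β | y) = −Σ(yᵢ − βxᵢ)²/(2·4) − β²/(2·4) + const.
Setting the derivative to zero: Σxᵢ(yᵢ − βxᵢ)/4 − β/4 = 0, so β = Σxᵢyᵢ / (Σxᵢ² + σ²/τ²).
Σxᵢyᵢ = 3·10 + 3·6 + 3·11 + 1·4 = 85; Σxᵢ² = 28; σ²/τ² = 1.
β̂_MAP = 85 / (28 + 1) = 85/29 ≈ 2.931.

β̂_MAP = 2.931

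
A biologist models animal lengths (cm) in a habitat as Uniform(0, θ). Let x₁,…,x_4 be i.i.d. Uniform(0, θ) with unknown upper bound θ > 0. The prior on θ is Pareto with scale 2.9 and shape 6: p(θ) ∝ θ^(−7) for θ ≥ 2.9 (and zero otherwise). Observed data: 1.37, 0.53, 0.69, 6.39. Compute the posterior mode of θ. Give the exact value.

θ̂_MAP = 6.39

The Uniform(0, θ) likelihood is θ^(−n) for θ ≥ max(xᵢ), zero otherwise. Here max(xᵢ) = 6.39.
Posterior ∝ θ^(−7) · θ^(−4) = θ^(−11) on θ ≥ max(2.9, 6.39) = 6.39.
This density is strictly decreasing in θ, so the posterior mode lies at the lower boundary of the support.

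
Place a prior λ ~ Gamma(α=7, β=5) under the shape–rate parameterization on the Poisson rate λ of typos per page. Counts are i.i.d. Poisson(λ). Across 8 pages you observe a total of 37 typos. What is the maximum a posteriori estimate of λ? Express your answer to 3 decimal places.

Σxᵢ = 37, n = 8.
Posterior ∝ λ^6e^(−5λ) · λ^37e^(−8λ) = λ^43e^(−13λ), i.e. Gamma(shape=44, rate=13).
The mode of a Gamma(a, b) with a ≥ 1 (shape–rate) is (a−1)/b = 43/13 ≈ 3.308.

λ̂_MAP = 3.308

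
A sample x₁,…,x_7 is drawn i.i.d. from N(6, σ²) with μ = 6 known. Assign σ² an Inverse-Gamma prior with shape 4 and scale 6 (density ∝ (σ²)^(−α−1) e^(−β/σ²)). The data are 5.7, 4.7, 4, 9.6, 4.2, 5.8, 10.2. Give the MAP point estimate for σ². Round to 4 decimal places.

σ̂²_MAP = 3.0388

Sum of squared deviations about the known mean: SS = (5.7−6)² + (4.7−6)² + (4−6)² + (9.6−6)² + (4.2−6)² + (5.8−6)² + (10.2−6)² = 39.66.
The Normal likelihood contributes (σ²)^(−n/2) exp(−SS/(2σ²)), so the posterior is Inverse-Gamma(α + n/2, β + SS/2) = Inverse-Gamma(7.5, 25.83).
The mode of Inverse-Gamma(a, b) is b/(a+1) = 25.83/8.5 ≈ 3.0388.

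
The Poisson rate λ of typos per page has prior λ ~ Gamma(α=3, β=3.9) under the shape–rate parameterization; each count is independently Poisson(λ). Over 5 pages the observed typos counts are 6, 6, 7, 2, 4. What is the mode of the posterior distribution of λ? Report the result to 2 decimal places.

Σxᵢ = 6+6+7+2+4 = 25, with n = 5.
Posterior ∝ λ^2e^(−3.9λ) · λ^25e^(−5λ) = λ^27e^(−8.9λ), i.e. Gamma(shape=28, rate=8.9).
The mode of a Gamma(a, b) with a ≥ 1 (shape–rate) is (a−1)/b = 27/8.9 ≈ 3.03.

λ̂_MAP = 3.03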